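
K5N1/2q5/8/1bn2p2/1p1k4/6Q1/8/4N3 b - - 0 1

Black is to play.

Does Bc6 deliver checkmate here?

yes

After Bc6: white king on a8; in check: yes, from the black bishop on c6.
King squares — a7: attacked by Qc7; b7: attacked by Nc5; b8: attacked by Qc7.
White has no legal moves → checkmate.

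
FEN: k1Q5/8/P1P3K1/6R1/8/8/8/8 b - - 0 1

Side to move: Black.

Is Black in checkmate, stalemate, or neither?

neither

Black to move; black king on a8.
In check: yes, from the white queen on c8.
King squares — a7: available; b7: attacked by Pa6; b8: attacked by Qc8.
Legal moves for Black: Ka7.
Black is in check but has 1 legal move → neither.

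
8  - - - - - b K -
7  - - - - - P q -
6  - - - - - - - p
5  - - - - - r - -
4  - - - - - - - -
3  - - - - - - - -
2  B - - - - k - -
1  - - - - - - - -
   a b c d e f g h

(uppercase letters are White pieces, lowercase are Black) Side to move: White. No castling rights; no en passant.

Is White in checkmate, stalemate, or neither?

checkmate

White to move; white king on g8.
In check: yes, from the black queen on g7.
King squares — f7: own pawn; g7: attacked by Bf8; h7: attacked by Qg7; f8: attacked by Qg7; h8: attacked by Qg7.
Legal moves for White: none.
In check with no legal moves → checkmate.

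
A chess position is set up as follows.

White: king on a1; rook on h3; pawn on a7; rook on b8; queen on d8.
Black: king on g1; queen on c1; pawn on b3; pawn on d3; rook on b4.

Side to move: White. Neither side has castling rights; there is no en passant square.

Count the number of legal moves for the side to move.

White to move; king on a1.
In check: yes, from the black queen on c1.
Legal moves: none.
Count: 0.

0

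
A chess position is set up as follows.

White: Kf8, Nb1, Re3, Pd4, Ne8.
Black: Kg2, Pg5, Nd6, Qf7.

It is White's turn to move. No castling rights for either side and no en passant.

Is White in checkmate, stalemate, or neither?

White to move; white king on f8.
In check: yes, from the black queen on f7.
King squares — e7: attacked by Qf7; f7: attacked by Nd6; g7: attacked by Qf7; e8: own knight; g8: attacked by Qf7.
Legal moves for White: none.
In check with no legal moves → checkmate.

checkmate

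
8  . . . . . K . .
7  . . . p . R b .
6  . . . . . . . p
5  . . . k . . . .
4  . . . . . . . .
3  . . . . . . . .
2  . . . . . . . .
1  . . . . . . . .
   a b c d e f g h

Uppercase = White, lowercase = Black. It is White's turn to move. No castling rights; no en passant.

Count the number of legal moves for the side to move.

White to move; king on f8.
In check: yes, from the black bishop on g7.
Legal moves: Kg8, Ke8, Kxg7, Ke7, Rxg7.
Count: 5.

5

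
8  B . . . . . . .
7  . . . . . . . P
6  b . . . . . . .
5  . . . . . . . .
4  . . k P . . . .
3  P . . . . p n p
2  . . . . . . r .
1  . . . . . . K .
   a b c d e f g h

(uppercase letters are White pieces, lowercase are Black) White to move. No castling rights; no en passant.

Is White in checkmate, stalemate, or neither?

White to move; white king on g1.
In check: yes, from the black rook on g2.
King squares — f1: attacked by Ng3; h1: attacked by Ng3; f2: attacked by Rg2; g2: attacked by Pf3; h2: attacked by Rg2.
Legal moves for White: none.
In check with no legal moves → checkmate.

checkmate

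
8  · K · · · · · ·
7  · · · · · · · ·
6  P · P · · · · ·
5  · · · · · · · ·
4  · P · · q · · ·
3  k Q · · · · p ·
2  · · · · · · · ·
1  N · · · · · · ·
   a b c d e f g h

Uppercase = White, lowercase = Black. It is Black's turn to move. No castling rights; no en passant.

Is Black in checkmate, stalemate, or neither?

checkmate

Black to move; black king on a3.
In check: yes, from the white queen on b3.
King squares — a2: attacked by Qb3; b2: attacked by Qb3; b3: attacked by Na1; a4: attacked by Qb3; b4: attacked by Qb3.
Legal moves for Black: none.
In check with no legal moves → checkmate.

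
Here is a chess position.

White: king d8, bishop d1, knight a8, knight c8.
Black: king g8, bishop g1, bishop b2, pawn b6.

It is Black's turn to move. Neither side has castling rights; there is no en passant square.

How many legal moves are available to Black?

20

Black to move; king on g8.
In check: no.
Legal moves: Kh8, Kf8, Kh7, Kg7, Kf7, Bh8, Bg7, Bf6+, Be5, Bbd4, Bc3, Ba3, Bc1, Ba1, Bc5, Bgd4, Be3, Bh2, Bf2, b5.
Count: 20.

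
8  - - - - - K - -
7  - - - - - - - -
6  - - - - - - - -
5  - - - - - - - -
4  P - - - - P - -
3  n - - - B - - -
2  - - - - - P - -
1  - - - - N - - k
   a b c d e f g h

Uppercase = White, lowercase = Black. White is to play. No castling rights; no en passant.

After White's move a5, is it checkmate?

After a5: black king on h1; in check: no.
Black is not in check, so this cannot be checkmate.

no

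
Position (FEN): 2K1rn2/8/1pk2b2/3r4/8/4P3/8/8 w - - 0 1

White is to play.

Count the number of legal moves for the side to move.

0

White to move; king on c8.
In check: yes, from the black rook on e8.
Legal moves: none.
Count: 0.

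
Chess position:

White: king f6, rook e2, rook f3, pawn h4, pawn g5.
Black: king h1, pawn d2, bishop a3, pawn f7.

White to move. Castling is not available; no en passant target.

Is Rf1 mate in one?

yes

After Rf1: black king on h1; in check: yes, from the white rook on f1.
King squares — g1: attacked by Rf1; g2: attacked by Re2; h2: attacked by Re2.
Black has no legal moves → checkmate.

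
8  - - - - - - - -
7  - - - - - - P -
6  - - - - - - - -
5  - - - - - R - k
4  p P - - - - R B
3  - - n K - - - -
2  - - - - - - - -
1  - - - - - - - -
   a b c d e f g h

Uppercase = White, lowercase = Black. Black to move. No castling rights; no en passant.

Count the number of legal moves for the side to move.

2

Black to move; king on h5.
In check: yes, from the white rook on f5.
Legal moves: Kh6, Kxg4.
Count: 2.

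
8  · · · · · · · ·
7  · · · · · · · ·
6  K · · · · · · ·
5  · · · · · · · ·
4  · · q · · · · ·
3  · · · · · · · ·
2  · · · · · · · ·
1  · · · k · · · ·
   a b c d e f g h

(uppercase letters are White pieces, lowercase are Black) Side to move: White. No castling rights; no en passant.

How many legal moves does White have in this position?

White to move; king on a6.
In check: yes, from the black queen on c4.
Legal moves: Kb7, Ka7, Kb6, Ka5.
Count: 4.

4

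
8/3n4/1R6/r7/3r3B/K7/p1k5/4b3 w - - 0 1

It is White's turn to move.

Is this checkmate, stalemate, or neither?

White to move; white king on a3.
In check: yes, from the black rook on a5.
King squares — a2: attacked by Ra5; b2: attacked by Kc2; b3: attacked by Kc2; a4: attacked by Rd4; b4: attacked by Be1.
Legal moves for White: none.
In check with no legal moves → checkmate.

checkmate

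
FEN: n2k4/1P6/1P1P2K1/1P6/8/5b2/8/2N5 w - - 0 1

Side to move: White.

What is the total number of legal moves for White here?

20

White to move; king on g6.
In check: no.
Legal moves: Kh7, Kg7, Kf7, Kh6, Kf6, Kg5, Kf5, Nd3, Nb3, Ne2, Na2, bxa8=Q+, bxa8=R+, bxa8=B, bxa8=N, b8=Q+, b8=R+, b8=B, b8=N, d7.
Count: 20.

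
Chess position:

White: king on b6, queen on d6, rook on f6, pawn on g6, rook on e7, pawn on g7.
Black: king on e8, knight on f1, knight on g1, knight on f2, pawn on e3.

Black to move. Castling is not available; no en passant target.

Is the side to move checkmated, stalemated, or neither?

Black to move; black king on e8.
In check: yes, from the white rook on e7.
King squares — d7: attacked by Qd6; e7: attacked by Qd6; f7: attacked by Rf6; d8: attacked by Qd6; f8: attacked by Rf6.
Legal moves for Black: none.
In check with no legal moves → checkmate.

checkmate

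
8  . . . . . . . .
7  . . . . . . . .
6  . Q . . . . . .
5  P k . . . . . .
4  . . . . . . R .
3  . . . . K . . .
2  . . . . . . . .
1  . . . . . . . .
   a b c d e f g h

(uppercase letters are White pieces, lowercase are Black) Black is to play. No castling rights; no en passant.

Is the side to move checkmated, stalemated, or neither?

Black to move; black king on b5.
In check: yes, from the white queen on b6.
King squares — a4: attacked by Rg4; b4: attacked by Rg4; c4: attacked by Rg4; a5: attacked by Qb6; c5: attacked by Qb6; a6: attacked by Qb6; b6: attacked by Pa5; c6: attacked by Qb6.
Legal moves for Black: none.
In check with no legal moves → checkmate.

checkmate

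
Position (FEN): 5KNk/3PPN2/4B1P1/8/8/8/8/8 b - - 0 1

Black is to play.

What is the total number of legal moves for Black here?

Black to move; king on h8.
In check: yes, from the white knight on f7.
Legal moves: none.
Count: 0.

0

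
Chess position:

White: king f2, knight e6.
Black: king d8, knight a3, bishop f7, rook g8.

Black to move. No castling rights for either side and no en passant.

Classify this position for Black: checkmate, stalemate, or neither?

neither

Black to move; black king on d8.
In check: yes, from the white knight on e6.
King squares — c7: attacked by Ne6; d7: available; e7: available; c8: available; e8: available.
Legal moves for Black: Ke8, Kc8, Ke7, Kd7, Bxe6.
Black is in check but has 5 legal moves → neither.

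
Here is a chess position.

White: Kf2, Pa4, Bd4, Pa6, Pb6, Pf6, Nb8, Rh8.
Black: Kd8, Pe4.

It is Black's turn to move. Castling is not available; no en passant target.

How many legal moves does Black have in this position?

0

Black to move; king on d8.
In check: yes, from the white rook on h8.
Legal moves: none.
Count: 0.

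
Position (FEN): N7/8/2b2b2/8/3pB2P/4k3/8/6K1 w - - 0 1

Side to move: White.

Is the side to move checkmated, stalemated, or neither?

White to move; white king on g1.
In check: no.
Legal moves for White: Nc7, Nb6, Bh7, Bg6, Bxc6, Bf5, Bd5, Bf3, Bd3, Bg2, Bc2, Bh1, Bb1, Kh2, Kg2, Kh1, Kf1, h5.
White has 18 legal moves and is not in check → neither.

neither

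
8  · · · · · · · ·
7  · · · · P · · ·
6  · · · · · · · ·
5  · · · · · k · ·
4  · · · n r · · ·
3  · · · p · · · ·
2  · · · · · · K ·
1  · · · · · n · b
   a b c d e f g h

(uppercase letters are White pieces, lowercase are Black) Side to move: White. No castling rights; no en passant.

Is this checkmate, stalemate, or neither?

neither

White to move; white king on g2.
In check: yes, from the black bishop on h1.
Legal moves for White: Kh3, Kf2, Kxh1, Kg1, Kxf1.
White is in check but has 5 legal moves → neither.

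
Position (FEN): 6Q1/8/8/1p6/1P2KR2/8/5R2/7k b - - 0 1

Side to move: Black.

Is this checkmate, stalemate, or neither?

stalemate

Black to move; black king on h1.
In check: no.
King squares — g1: attacked by Qg8; g2: attacked by Rf2; h2: attacked by Rf2.
Legal moves for Black: none.
Not in check and no legal moves → stalemate.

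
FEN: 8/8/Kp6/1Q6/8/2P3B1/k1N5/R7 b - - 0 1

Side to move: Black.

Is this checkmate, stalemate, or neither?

checkmate

Black to move; black king on a2.
In check: yes, from the white rook on a1.
King squares — a1: attacked by Nc2; b1: attacked by Ra1; b2: attacked by Qb5; a3: attacked by Ra1; b3: attacked by Qb5.
Legal moves for Black: none.
In check with no legal moves → checkmate.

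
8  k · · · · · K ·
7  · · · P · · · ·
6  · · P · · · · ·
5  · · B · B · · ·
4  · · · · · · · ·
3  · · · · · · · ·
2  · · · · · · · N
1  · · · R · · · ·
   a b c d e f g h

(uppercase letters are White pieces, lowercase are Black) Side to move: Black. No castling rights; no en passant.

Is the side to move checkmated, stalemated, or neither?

Black to move; black king on a8.
In check: no.
King squares — a7: attacked by Bc5; b7: attacked by Pc6; b8: attacked by Be5.
Legal moves for Black: none.
Not in check and no legal moves → stalemate.

stalemate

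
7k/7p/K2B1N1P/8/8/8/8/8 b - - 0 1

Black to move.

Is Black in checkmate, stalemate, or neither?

Black to move; black king on h8.
In check: no.
King squares — g7: attacked by Ph6; h7: own pawn; g8: attacked by Nf6.
Legal moves for Black: none.
Not in check and no legal moves → stalemate.

stalemate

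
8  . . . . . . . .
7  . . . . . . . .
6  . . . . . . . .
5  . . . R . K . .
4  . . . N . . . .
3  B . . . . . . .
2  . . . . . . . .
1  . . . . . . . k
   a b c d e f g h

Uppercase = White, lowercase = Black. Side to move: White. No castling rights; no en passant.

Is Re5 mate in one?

After Re5: black king on h1; in check: no.
Black is not in check, so this cannot be checkmate.

no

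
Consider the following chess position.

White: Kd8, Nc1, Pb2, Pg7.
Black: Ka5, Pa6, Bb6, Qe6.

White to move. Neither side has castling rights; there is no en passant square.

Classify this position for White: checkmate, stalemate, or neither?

checkmate

White to move; white king on d8.
In check: yes, from the black bishop on b6.
King squares — c7: attacked by Bb6; d7: attacked by Qe6; e7: attacked by Qe6; c8: attacked by Qe6; e8: attacked by Qe6.
Legal moves for White: none.
In check with no legal moves → checkmate.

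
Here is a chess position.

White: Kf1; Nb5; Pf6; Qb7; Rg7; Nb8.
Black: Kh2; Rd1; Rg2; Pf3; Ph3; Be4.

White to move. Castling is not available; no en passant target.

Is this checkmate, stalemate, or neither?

White to move; white king on f1.
In check: yes, from the black rook on d1.
King squares — e1: attacked by Rd1; g1: attacked by Rd1; e2: attacked by Rg2; f2: attacked by Rg2; g2: attacked by Kh2.
Legal moves for White: none.
In check with no legal moves → checkmate.

checkmate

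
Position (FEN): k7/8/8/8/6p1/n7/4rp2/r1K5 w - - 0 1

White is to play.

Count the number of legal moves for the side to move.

White to move; king on c1.
In check: yes, from the black rook on a1.
Legal moves: none.
Count: 0.

0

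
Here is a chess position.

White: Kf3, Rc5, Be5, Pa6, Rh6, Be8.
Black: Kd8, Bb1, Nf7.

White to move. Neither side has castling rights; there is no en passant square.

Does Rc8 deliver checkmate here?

no

After Rc8: black king on d8; in check: yes, from the white rook on c8.
Black has 2 legal replies: Kxc8, Ke7.
In check but a legal move exists → not checkmate.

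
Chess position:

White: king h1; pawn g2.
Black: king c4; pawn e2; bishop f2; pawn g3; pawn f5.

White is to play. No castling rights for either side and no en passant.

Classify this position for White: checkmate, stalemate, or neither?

White to move; white king on h1.
In check: no.
King squares — g1: attacked by Bf2; g2: own pawn; h2: attacked by Pg3.
Legal moves for White: none.
Not in check and no legal moves → stalemate.

stalemate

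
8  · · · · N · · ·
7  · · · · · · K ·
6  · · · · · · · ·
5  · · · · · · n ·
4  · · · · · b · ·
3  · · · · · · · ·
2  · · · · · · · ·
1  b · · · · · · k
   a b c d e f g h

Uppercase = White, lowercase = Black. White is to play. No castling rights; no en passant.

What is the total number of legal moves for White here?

White to move; king on g7.
In check: yes, from the black bishop on a1.
Legal moves: Kg8, Kf8, Kh6, Kg6, Nf6.
Count: 5.

5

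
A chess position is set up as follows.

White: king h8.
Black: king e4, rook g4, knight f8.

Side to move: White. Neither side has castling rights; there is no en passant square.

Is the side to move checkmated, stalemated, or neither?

stalemate

White to move; white king on h8.
In check: no.
King squares — g7: attacked by Rg4; h7: attacked by Nf8; g8: attacked by Rg4.
Legal moves for White: none.
Not in check and no legal moves → stalemate.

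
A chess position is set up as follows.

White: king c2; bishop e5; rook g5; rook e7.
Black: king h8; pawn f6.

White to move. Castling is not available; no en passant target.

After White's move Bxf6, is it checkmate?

yes

After Bxf6: black king on h8; in check: yes, from the white bishop on f6.
King squares — g7: attacked by Rg5; h7: attacked by Re7; g8: attacked by Rg5.
Black has no legal moves → checkmate.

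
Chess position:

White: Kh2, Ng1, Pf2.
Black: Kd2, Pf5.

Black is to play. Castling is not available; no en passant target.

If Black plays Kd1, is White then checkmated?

no

After Kd1: white king on h2; in check: no.
White is not in check, so this cannot be checkmate.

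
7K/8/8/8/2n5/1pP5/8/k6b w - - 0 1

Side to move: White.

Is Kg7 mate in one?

After Kg7: black king on a1; in check: no.
Black is not in check, so this cannot be checkmate.

no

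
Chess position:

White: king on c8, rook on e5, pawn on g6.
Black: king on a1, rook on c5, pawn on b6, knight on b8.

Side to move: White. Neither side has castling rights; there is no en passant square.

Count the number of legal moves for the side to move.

4

White to move; king on c8.
In check: yes, from the black rook on c5.
Legal moves: Kd8, Kxb8, Kb7, Rxc5.
Count: 4.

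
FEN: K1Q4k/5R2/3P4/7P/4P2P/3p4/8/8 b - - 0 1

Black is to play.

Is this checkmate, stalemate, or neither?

checkmate

Black to move; black king on h8.
In check: yes, from the white queen on c8.
King squares — g7: attacked by Rf7; h7: attacked by Rf7; g8: attacked by Qc8.
Legal moves for Black: none.
In check with no legal moves → checkmate.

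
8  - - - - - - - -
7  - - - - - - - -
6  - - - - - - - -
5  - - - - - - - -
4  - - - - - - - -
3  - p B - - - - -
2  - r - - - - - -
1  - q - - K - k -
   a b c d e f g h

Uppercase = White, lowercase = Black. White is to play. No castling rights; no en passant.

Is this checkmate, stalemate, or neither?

White to move; white king on e1.
In check: yes, from the black queen on b1.
King squares — d1: attacked by Qb1; f1: attacked by Qb1; d2: attacked by Rb2; e2: attacked by Rb2; f2: attacked by Kg1.
Legal moves for White: none.
In check with no legal moves → checkmate.

checkmate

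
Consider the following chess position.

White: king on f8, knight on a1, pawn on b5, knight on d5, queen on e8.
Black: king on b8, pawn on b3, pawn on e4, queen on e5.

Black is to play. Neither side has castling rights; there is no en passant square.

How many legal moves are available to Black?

Black to move; king on b8.
In check: yes, from the white queen on e8.
Legal moves: Kb7, Ka7, Qxe8+.
Count: 3.

3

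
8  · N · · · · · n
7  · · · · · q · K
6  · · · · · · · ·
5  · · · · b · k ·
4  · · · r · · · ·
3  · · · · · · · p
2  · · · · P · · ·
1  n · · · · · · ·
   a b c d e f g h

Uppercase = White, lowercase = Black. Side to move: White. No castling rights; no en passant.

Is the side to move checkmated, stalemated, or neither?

checkmate

White to move; white king on h7.
In check: yes, from the black queen on f7.
King squares — g6: attacked by Kg5; h6: attacked by Kg5; g7: attacked by Be5; g8: attacked by Qf7; h8: attacked by Be5.
Legal moves for White: none.
In check with no legal moves → checkmate.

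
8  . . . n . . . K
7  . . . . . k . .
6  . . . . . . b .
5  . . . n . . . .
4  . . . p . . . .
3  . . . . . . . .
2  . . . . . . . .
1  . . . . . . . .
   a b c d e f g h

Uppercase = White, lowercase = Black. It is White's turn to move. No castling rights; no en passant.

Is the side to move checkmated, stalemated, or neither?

stalemate

White to move; white king on h8.
In check: no.
King squares — g7: attacked by Kf7; h7: attacked by Bg6; g8: attacked by Kf7.
Legal moves for White: none.
Not in check and no legal moves → stalemate.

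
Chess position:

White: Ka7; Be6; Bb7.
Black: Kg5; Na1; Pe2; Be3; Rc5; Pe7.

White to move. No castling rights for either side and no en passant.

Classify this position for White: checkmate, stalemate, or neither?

neither

White to move; white king on a7.
In check: no.
Legal moves for White include: Bbc8, Ba8, Bc6, Ba6, Bbd5, Be4, Bf3, Bg2, Bh1, Kb8, Ka8, Kb6, Ka6, Bg8, Bec8, Bf7, Bd7, Bf5, ... (list truncated; more exist).
White has legal moves and is not in check → neither.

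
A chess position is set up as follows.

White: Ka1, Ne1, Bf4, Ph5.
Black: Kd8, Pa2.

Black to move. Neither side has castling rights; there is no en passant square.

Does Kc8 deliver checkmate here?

After Kc8: white king on a1; in check: no.
White is not in check, so this cannot be checkmate.

no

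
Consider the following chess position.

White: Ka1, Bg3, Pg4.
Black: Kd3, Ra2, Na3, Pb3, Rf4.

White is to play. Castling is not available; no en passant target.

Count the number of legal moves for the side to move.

White to move; king on a1.
In check: yes, from the black rook on a2.
Legal moves: none.
Count: 0.

0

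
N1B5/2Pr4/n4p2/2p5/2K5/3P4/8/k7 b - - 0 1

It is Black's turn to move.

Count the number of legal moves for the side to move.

Black to move; king on a1.
In check: no.
Legal moves: Rd8, Rh7, Rg7, Rf7, Re7, Rxc7, Rd6, Rd5, Rd4+, Rxd3, Nb8, Nxc7, Nb4, Kb2, Ka2, Kb1, f5.
Count: 17.

17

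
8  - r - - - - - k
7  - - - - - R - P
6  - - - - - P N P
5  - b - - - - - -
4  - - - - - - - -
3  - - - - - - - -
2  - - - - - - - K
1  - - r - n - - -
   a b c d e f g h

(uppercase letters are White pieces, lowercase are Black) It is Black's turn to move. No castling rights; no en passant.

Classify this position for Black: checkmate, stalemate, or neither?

Black to move; black king on h8.
In check: yes, from the white knight on g6.
King squares — g7: attacked by Pf6; h7: attacked by Rf7; g8: attacked by Ph7.
Legal moves for Black: none.
In check with no legal moves → checkmate.

checkmate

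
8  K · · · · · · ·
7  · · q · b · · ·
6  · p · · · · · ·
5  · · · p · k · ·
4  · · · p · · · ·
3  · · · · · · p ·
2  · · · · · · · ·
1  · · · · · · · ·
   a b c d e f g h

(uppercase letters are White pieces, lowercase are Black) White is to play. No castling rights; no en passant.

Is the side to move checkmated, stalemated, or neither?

stalemate

White to move; white king on a8.
In check: no.
King squares — a7: attacked by Qc7; b7: attacked by Qc7; b8: attacked by Qc7.
Legal moves for White: none.
Not in check and no legal moves → stalemate.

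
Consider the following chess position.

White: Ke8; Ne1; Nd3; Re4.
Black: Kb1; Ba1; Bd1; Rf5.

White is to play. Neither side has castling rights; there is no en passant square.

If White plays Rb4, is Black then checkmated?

After Rb4: black king on b1; in check: yes, from the white rook on b4.
Black has 3 legal replies: Ka2, Bb3, Bb2.
In check but a legal move exists → not checkmate.

no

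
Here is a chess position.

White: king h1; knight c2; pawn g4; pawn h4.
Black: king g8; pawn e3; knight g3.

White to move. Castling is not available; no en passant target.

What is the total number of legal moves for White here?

3

White to move; king on h1.
In check: yes, from the black knight on g3.
Legal moves: Kh2, Kg2, Kg1.
Count: 3.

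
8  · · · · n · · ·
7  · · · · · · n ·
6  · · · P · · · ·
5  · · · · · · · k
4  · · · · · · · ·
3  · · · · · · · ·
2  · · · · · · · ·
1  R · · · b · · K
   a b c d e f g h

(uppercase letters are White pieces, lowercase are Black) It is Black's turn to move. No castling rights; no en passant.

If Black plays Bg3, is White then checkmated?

no

After Bg3: white king on h1; in check: no.
White is not in check, so this cannot be checkmate.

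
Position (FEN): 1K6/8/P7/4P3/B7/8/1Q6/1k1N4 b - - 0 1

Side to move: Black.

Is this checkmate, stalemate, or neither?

checkmate

Black to move; black king on b1.
In check: yes, from the white queen on b2.
King squares — a1: attacked by Qb2; c1: attacked by Qb2; a2: attacked by Qb2; b2: attacked by Nd1; c2: attacked by Qb2.
Legal moves for Black: none.
In check with no legal moves → checkmate.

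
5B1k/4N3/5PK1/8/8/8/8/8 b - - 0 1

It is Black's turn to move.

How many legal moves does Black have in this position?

Black to move; king on h8.
In check: no.
Legal moves: none.
Count: 0.

0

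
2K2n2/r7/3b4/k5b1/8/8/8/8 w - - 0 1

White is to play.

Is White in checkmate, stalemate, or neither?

White to move; white king on c8.
In check: no.
King squares — b7: attacked by Ra7; c7: attacked by Bd6; d7: attacked by Ra7; b8: attacked by Bd6; d8: attacked by Bg5.
Legal moves for White: none.
Not in check and no legal moves → stalemate.

stalemate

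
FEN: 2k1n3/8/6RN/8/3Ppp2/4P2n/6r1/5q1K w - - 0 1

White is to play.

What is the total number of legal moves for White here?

0

White to move; king on h1.
In check: yes, from the black queen on f1.
Legal moves: none.
Count: 0.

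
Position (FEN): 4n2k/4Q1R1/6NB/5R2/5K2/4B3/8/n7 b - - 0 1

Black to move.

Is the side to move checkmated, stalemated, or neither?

checkmate

Black to move; black king on h8.
In check: yes, from the white knight on g6.
King squares — g7: attacked by Bh6; h7: attacked by Rg7; g8: attacked by Rg7.
Legal moves for Black: none.
In check with no legal moves → checkmate.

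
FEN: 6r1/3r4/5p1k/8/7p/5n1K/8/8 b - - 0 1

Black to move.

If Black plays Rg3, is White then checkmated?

After Rg3: white king on h3; in check: yes, from the black rook on g3.
King squares — g2: attacked by Rg3; h2: attacked by Nf3; g3: attacked by Ph4; g4: attacked by Rg3; h4: attacked by Nf3.
White has no legal moves → checkmate.

yes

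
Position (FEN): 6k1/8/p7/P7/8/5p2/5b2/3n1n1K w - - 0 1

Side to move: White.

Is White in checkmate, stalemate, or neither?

White to move; white king on h1.
In check: no.
King squares — g1: attacked by Bf2; g2: attacked by Pf3; h2: attacked by Nf1.
Legal moves for White: none.
Not in check and no legal moves → stalemate.

stalemate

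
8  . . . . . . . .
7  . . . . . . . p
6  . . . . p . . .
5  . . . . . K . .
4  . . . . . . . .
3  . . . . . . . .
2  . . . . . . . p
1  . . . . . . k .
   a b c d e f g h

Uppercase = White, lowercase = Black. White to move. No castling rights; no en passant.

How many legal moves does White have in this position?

White to move; king on f5.
In check: yes, from the black pawn on e6.
Legal moves: Kf6, Kxe6, Kg5, Ke5, Kg4, Kf4, Ke4.
Count: 7.

7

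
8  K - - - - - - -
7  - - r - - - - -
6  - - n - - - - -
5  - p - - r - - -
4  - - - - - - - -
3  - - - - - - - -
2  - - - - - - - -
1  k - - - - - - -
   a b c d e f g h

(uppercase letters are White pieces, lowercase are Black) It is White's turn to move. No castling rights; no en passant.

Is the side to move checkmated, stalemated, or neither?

White to move; white king on a8.
In check: no.
King squares — a7: attacked by Nc6; b7: attacked by Rc7; b8: attacked by Nc6.
Legal moves for White: none.
Not in check and no legal moves → stalemate.

stalemate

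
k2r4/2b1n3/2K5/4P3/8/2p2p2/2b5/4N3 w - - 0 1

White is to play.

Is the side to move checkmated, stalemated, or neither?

White to move; white king on c6.
In check: yes, from the black knight on e7.
King squares — b5: available; c5: available; d5: attacked by Ne7; b6: attacked by Bc7; d6: attacked by Bc7; b7: attacked by Ka8; c7: available; d7: attacked by Rd8.
Legal moves for White: Kxc7, Kc5, Kb5.
White is in check but has 3 legal moves → neither.

neither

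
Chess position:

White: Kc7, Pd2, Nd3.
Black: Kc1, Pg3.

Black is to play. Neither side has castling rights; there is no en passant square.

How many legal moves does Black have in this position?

4

Black to move; king on c1.
In check: yes, from the white knight on d3.
Legal moves: Kxd2, Kc2, Kd1, Kb1.
Count: 4.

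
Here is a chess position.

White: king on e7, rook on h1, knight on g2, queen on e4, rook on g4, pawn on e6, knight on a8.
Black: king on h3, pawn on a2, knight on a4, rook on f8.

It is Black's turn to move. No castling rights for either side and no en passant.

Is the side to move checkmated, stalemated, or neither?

checkmate

Black to move; black king on h3.
In check: yes, from the white rook on h1.
King squares — g2: attacked by Qe4; h2: attacked by Rh1; g3: attacked by Rg4; g4: attacked by Qe4; h4: attacked by Rh1.
Legal moves for Black: none.
In check with no legal moves → checkmate.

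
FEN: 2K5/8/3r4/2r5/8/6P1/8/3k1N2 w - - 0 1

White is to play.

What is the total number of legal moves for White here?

White to move; king on c8.
In check: yes, from the black rook on c5.
Legal moves: Kb8, Kb7.
Count: 2.

2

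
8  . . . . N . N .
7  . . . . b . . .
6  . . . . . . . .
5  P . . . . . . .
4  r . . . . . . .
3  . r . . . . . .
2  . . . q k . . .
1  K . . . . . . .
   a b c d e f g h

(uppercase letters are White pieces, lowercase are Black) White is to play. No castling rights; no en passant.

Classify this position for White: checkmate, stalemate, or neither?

checkmate

White to move; white king on a1.
In check: yes, from the black rook on a4.
King squares — b1: attacked by Rb3; a2: attacked by Qd2; b2: attacked by Qd2.
Legal moves for White: none.
In check with no legal moves → checkmate.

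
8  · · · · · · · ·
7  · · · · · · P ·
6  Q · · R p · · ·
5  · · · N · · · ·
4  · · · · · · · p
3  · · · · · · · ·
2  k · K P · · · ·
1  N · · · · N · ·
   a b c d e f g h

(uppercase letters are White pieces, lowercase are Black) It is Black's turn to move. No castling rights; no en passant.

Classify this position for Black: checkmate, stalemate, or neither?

checkmate

Black to move; black king on a2.
In check: yes, from the white queen on a6.
King squares — a1: attacked by Qa6; b1: attacked by Kc2; b2: attacked by Kc2; a3: attacked by Qa6; b3: attacked by Na1.
Legal moves for Black: none.
In check with no legal moves → checkmate.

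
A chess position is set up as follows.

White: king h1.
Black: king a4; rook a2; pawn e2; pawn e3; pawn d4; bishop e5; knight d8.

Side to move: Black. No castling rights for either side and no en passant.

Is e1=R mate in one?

After e1=R: white king on h1; in check: yes, from the black rook on e1.
King squares — g1: attacked by Re1; g2: attacked by Ra2; h2: attacked by Ra2.
White has no legal moves → checkmate.

yes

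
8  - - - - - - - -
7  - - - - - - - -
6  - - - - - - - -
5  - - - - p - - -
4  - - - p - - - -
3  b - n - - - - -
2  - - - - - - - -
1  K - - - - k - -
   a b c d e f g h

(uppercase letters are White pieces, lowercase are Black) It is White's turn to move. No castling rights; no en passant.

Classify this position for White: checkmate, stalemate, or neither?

stalemate

White to move; white king on a1.
In check: no.
King squares — b1: attacked by Nc3; a2: attacked by Nc3; b2: attacked by Ba3.
Legal moves for White: none.
Not in check and no legal moves → stalemate.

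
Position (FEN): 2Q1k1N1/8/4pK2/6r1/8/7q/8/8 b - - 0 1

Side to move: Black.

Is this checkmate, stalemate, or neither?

Black to move; black king on e8.
In check: yes, from the white queen on c8.
King squares — d7: attacked by Qc8; e7: attacked by Kf6; f7: attacked by Kf6; d8: attacked by Qc8; f8: attacked by Qc8.
Legal moves for Black: none.
In check with no legal moves → checkmate.

checkmate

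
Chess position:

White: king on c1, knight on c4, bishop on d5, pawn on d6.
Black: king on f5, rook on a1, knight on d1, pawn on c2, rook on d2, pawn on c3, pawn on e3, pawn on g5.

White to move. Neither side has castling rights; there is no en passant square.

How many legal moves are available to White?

0

White to move; king on c1.
In check: yes, from the black rook on a1.
Legal moves: none.
Count: 0.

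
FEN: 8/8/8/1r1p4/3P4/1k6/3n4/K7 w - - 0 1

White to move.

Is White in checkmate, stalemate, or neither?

White to move; white king on a1.
In check: no.
King squares — b1: attacked by Nd2; a2: attacked by Kb3; b2: attacked by Kb3.
Legal moves for White: none.
Not in check and no legal moves → stalemate.

stalemate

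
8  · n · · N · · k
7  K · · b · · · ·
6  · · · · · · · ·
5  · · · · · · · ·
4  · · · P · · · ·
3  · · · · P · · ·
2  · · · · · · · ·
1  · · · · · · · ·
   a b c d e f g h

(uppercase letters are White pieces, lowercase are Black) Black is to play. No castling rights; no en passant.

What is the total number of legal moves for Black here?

13

Black to move; king on h8.
In check: no.
Legal moves: Kg8, Kh7, Nc6+, Na6, Bxe8, Bc8, Be6, Bc6, Bf5, Bb5, Bg4, Ba4, Bh3.
Count: 13.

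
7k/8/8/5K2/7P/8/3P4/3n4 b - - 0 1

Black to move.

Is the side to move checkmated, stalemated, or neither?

neither

Black to move; black king on h8.
In check: no.
Legal moves for Black: Kg8, Kh7, Kg7, Ne3+, Nc3, Nf2, Nb2.
Black has 7 legal moves and is not in check → neither.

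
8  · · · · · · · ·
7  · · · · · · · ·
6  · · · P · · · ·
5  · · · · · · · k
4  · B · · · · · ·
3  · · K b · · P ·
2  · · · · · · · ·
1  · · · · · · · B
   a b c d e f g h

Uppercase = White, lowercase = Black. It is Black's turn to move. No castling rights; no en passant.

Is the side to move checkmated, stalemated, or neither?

Black to move; black king on h5.
In check: no.
Legal moves for Black: Kh6, Kg6, Kg5, Kg4, Bh7, Bg6, Ba6, Bf5, Bb5, Be4, Bc4, Be2, Bc2, Bf1, Bb1.
Black has 15 legal moves and is not in check → neither.

neither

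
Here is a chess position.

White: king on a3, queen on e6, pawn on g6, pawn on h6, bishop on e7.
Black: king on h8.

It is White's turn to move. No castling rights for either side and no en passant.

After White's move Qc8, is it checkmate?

After Qc8: black king on h8; in check: yes, from the white queen on c8.
King squares — g7: attacked by Ph6; h7: attacked by Pg6; g8: attacked by Qc8.
Black has no legal moves → checkmate.

yes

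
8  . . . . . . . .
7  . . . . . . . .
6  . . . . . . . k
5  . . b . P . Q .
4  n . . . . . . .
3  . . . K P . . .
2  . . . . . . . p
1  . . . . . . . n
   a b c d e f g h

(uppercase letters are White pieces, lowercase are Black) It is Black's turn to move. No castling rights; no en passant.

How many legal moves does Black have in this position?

Black to move; king on h6.
In check: yes, from the white queen on g5.
Legal moves: Kh7, Kxg5.
Count: 2.

2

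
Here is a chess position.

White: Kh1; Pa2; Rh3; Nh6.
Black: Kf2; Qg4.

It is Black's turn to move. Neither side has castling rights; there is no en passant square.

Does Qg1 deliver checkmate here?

After Qg1: white king on h1; in check: yes, from the black queen on g1.
King squares — g1: attacked by Kf2; g2: attacked by Qg1; h2: attacked by Qg1.
White has no legal moves → checkmate.

yes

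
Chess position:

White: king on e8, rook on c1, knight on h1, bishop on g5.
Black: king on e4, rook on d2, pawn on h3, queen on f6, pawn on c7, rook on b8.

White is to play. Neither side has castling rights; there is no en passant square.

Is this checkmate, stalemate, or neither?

White to move; white king on e8.
In check: yes, from the black rook on b8.
King squares — d7: attacked by Rd2; e7: attacked by Qf6; f7: attacked by Qf6; d8: attacked by Rd2; f8: attacked by Qf6.
Legal moves for White: none.
In check with no legal moves → checkmate.

checkmate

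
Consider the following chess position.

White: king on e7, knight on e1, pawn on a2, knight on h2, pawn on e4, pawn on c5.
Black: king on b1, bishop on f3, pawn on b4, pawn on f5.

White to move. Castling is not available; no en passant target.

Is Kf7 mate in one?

no

After Kf7: black king on b1; in check: no.
Black is not in check, so this cannot be checkmate.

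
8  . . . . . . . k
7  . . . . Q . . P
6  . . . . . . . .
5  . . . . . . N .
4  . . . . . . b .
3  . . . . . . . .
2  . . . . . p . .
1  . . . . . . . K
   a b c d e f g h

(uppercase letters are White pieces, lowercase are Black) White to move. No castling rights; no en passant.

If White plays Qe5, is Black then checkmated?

yes

After Qe5: black king on h8; in check: yes, from the white queen on e5.
King squares — g7: attacked by Qe5; h7: attacked by Ng5; g8: attacked by Ph7.
Black has no legal moves → checkmate.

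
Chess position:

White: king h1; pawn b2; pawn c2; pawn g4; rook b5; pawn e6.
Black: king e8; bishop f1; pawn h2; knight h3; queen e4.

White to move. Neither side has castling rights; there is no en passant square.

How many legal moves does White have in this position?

White to move; king on h1.
In check: yes, from the black queen on e4.
Legal moves: Kxh2.
Count: 1.

1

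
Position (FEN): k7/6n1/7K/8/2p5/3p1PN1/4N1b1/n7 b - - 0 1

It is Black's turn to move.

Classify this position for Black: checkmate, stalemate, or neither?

Black to move; black king on a8.
In check: no.
Legal moves for Black: Kb8, Kb7, Ka7, Ne8, Ne6, Nh5, Nf5+, Bh3, Bxf3, Bh1, Bf1, Nb3, Nc2, dxe2, c3, d2.
Black has 16 legal moves and is not in check → neither.

neither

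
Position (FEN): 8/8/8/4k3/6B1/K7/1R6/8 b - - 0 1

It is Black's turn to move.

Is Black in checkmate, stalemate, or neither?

neither

Black to move; black king on e5.
In check: no.
Legal moves for Black: Kf6, Kd6, Kd5, Kf4, Ke4, Kd4.
Black has 6 legal moves and is not in check → neither.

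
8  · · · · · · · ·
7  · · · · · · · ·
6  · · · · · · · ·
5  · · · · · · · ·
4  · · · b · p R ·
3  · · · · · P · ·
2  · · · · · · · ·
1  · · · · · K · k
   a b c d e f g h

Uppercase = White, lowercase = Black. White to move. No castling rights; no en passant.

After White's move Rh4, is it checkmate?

yes

After Rh4: black king on h1; in check: yes, from the white rook on h4.
King squares — g1: attacked by Kf1; g2: attacked by Kf1; h2: attacked by Rh4.
Black has no legal moves → checkmate.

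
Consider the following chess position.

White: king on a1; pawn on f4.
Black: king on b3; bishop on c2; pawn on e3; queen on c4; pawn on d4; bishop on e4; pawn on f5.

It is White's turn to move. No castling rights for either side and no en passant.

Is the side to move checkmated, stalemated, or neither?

stalemate

White to move; white king on a1.
In check: no.
King squares — b1: attacked by Bc2; a2: attacked by Kb3; b2: attacked by Kb3.
Legal moves for White: none.
Not in check and no legal moves → stalemate.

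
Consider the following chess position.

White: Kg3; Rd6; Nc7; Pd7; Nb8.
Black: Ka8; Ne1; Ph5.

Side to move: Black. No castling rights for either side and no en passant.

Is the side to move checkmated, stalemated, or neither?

neither

Black to move; black king on a8.
In check: yes, from the white knight on c7.
Legal moves for Black: Kxb8, Kb7, Ka7.
Black is in check but has 3 legal moves → neither.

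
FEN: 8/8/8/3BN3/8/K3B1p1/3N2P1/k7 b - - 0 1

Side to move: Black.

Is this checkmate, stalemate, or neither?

stalemate

Black to move; black king on a1.
In check: no.
King squares — b1: attacked by Nd2; a2: attacked by Ka3; b2: attacked by Ka3.
Legal moves for Black: none.
Not in check and no legal moves → stalemate.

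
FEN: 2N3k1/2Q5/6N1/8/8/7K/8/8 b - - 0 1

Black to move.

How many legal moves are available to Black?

0

Black to move; king on g8.
In check: no.
Legal moves: none.
Count: 0.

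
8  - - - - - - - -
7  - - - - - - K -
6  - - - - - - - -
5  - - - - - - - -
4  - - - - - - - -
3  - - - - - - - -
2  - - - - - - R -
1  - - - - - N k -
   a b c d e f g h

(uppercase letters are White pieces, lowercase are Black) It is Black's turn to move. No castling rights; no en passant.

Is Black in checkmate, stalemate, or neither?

neither

Black to move; black king on g1.
In check: yes, from the white rook on g2.
King squares — f1: available; h1: available; f2: attacked by Rg2; g2: available; h2: attacked by Nf1.
Legal moves for Black: Kxg2, Kh1, Kxf1.
Black is in check but has 3 legal moves → neither.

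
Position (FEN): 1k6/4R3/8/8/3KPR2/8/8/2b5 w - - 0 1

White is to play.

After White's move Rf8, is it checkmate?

After Rf8: black king on b8; in check: yes, from the white rook on f8.
King squares — a7: attacked by Re7; b7: attacked by Re7; c7: attacked by Re7; a8: attacked by Rf8; c8: attacked by Rf8.
Black has no legal moves → checkmate.

yes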